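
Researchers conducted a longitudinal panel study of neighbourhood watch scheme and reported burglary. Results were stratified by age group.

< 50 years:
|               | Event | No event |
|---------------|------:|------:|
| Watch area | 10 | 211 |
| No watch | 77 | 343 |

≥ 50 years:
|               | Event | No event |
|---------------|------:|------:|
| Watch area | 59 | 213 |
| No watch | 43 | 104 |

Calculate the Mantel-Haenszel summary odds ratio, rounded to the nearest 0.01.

OR_MH = Σ(aᵢdᵢ/nᵢ) / Σ(bᵢcᵢ/nᵢ), where nᵢ is the stratum total.
Stratum 1 (< 50 years): n = 641; a·d/n = 10·343/641 = 5.3510; b·c/n = 211·77/641 = 25.3463
Stratum 2 (≥ 50 years): n = 419; a·d/n = 59·104/419 = 14.6444; b·c/n = 213·43/419 = 21.8592
OR_MH = (5.3510 + 14.6444) / (25.3463 + 21.8592) = 19.9954 / 47.2055 = 0.42358

0.42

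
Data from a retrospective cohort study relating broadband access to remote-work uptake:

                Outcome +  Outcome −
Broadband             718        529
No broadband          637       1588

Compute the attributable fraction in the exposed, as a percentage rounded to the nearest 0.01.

Cells: a = 718, b = 529, c = 637, d = 1588.
Risk in exposed = 718/1247 = 0.57578; risk in unexposed = 637/2225 = 0.28629.
RR = 0.57578/0.28629 = 2.01117
AR% = (RR − 1)/RR × 100 = (2.01117 − 1)/2.01117 × 100 = 50.2777%

50.28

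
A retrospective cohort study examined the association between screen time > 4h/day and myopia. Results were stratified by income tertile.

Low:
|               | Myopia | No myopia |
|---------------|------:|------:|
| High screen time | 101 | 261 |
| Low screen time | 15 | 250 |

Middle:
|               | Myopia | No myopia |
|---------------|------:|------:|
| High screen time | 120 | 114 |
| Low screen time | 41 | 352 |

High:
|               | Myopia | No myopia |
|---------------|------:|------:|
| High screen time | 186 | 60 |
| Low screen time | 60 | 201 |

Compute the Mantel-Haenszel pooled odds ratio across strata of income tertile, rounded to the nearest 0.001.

8.721

OR_MH = Σ(aᵢdᵢ/nᵢ) / Σ(bᵢcᵢ/nᵢ), where nᵢ is the stratum total.
Stratum 1 (Low): n = 627; a·d/n = 101·250/627 = 40.2711; b·c/n = 261·15/627 = 6.2440
Stratum 2 (Middle): n = 627; a·d/n = 120·352/627 = 67.3684; b·c/n = 114·41/627 = 7.4545
Stratum 3 (High): n = 507; a·d/n = 186·201/507 = 73.7396; b·c/n = 60·60/507 = 7.1006
OR_MH = (40.2711 + 67.3684 + 73.7396) / (6.2440 + 7.4545 + 7.1006) = 181.3792 / 20.7992 = 8.72051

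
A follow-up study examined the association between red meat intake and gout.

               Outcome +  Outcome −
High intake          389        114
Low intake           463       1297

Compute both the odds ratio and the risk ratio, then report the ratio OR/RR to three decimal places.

Cells: a = 389, b = 114, c = 463, d = 1297.
OR = (389·1297)/(114·463) = 504533/52782 = 9.55881
Risk in exposed = 389/503 = 0.77336; risk in unexposed = 463/1760 = 0.26307; RR = 2.93977
OR/RR = 9.55881 / 2.93977 = 3.25155
The outcome is not rare, so the OR lies further from 1 than the RR.

3.252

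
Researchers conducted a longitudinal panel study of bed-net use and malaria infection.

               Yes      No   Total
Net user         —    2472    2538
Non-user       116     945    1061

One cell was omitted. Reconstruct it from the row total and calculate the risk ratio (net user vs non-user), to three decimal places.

0.238

The missing cell is in the exposed row: 2538 − 2472 = 66.
So a = 66, b = 2472, c = 116, d = 945.
RR = [a/(a+b)] / [c/(c+d)] = (66/2538) / (116/1061) = 0.02600/0.10933 = 0.23785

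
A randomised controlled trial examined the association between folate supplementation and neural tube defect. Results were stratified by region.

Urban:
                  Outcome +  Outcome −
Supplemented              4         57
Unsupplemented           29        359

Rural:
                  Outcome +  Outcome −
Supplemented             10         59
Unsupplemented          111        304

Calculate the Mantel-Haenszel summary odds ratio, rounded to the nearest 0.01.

OR_MH = Σ(aᵢdᵢ/nᵢ) / Σ(bᵢcᵢ/nᵢ), where nᵢ is the stratum total.
Stratum 1 (Urban): n = 449; a·d/n = 4·359/449 = 3.1982; b·c/n = 57·29/449 = 3.6815
Stratum 2 (Rural): n = 484; a·d/n = 10·304/484 = 6.2810; b·c/n = 59·111/484 = 13.5310
OR_MH = (3.1982 + 6.2810) / (3.6815 + 13.5310) = 9.4792 / 17.2125 = 0.55072

0.55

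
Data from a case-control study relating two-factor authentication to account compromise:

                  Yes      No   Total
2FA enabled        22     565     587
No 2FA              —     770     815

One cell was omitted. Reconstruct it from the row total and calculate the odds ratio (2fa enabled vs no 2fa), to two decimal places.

0.67

The missing cell is in the unexposed row: 815 − 770 = 45.
So a = 22, b = 565, c = 45, d = 770.
OR = (a·d)/(b·c) = (22 × 770) / (565 × 45) = 16940 / 25425 = 0.66627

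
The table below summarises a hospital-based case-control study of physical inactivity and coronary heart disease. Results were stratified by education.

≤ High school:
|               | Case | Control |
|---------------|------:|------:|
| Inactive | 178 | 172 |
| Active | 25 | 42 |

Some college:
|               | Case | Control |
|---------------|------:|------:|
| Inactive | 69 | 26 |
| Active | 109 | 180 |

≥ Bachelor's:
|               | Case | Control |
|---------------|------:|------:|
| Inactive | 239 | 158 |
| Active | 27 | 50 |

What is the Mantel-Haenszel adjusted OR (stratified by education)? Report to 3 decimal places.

OR_MH = Σ(aᵢdᵢ/nᵢ) / Σ(bᵢcᵢ/nᵢ), where nᵢ is the stratum total.
Stratum 1 (≤ High school): n = 417; a·d/n = 178·42/417 = 17.9281; b·c/n = 172·25/417 = 10.3118
Stratum 2 (Some college): n = 384; a·d/n = 69·180/384 = 32.3438; b·c/n = 26·109/384 = 7.3802
Stratum 3 (≥ Bachelor's): n = 474; a·d/n = 239·50/474 = 25.2110; b·c/n = 158·27/474 = 9.0000
OR_MH = (17.9281 + 32.3438 + 25.2110) / (10.3118 + 7.3802 + 9.0000) = 75.4828 / 26.6920 = 2.82792

2.828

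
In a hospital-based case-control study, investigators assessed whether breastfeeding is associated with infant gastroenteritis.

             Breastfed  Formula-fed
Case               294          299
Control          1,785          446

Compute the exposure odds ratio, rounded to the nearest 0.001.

Reading the table with exposure as columns: a = 294 (Breastfed, case), b = 1785 (Breastfed, non-case), c = 299 (Formula-fed, case), d = 446.
OR = (a·d)/(b·c) = (294 × 446) / (1785 × 299) = 131124 / 533715 = 0.24568
Exposure is associated with lower odds of infant gastroenteritis (OR = 0.25 < 1).

0.246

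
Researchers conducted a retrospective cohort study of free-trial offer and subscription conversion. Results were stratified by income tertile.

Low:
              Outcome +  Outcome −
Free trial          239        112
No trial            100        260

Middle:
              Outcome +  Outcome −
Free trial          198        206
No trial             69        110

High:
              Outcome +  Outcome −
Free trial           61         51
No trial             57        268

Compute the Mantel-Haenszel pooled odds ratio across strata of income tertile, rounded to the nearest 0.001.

3.466

OR_MH = Σ(aᵢdᵢ/nᵢ) / Σ(bᵢcᵢ/nᵢ), where nᵢ is the stratum total.
Stratum 1 (Low): n = 711; a·d/n = 239·260/711 = 87.3980; b·c/n = 112·100/711 = 15.7525
Stratum 2 (Middle): n = 583; a·d/n = 198·110/583 = 37.3585; b·c/n = 206·69/583 = 24.3808
Stratum 3 (High): n = 437; a·d/n = 61·268/437 = 37.4096; b·c/n = 51·57/437 = 6.6522
OR_MH = (87.3980 + 37.3585 + 37.4096) / (15.7525 + 24.3808 + 6.6522) = 162.1661 / 46.7854 = 3.46617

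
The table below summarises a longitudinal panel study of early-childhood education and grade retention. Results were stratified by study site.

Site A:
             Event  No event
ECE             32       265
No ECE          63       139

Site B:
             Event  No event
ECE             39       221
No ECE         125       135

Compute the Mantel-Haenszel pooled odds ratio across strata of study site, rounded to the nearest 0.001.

0.220

OR_MH = Σ(aᵢdᵢ/nᵢ) / Σ(bᵢcᵢ/nᵢ), where nᵢ is the stratum total.
Stratum 1 (Site A): n = 499; a·d/n = 32·139/499 = 8.9138; b·c/n = 265·63/499 = 33.4569
Stratum 2 (Site B): n = 520; a·d/n = 39·135/520 = 10.1250; b·c/n = 221·125/520 = 53.1250
OR_MH = (8.9138 + 10.1250) / (33.4569 + 53.1250) = 19.0388 / 86.5819 = 0.21989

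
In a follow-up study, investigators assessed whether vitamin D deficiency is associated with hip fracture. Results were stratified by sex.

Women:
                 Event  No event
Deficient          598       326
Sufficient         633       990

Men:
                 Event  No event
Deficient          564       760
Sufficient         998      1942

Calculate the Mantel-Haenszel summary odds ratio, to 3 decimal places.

OR_MH = Σ(aᵢdᵢ/nᵢ) / Σ(bᵢcᵢ/nᵢ), where nᵢ is the stratum total.
Stratum 1 (Women): n = 2547; a·d/n = 598·990/2547 = 232.4382; b·c/n = 326·633/2547 = 81.0200
Stratum 2 (Men): n = 4264; a·d/n = 564·1942/4264 = 256.8687; b·c/n = 760·998/4264 = 177.8799
OR_MH = (232.4382 + 256.8687) / (81.0200 + 177.8799) = 489.3068 / 258.8999 = 1.88995

1.890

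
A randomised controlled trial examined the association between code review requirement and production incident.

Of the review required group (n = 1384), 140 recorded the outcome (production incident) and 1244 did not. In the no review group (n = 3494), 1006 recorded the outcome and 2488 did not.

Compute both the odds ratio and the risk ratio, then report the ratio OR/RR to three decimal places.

From the description: a = 140, b = 1244, c = 1006, d = 2488.
OR = (140·2488)/(1244·1006) = 348320/1251464 = 0.27833
Risk in exposed = 140/1384 = 0.10116; risk in unexposed = 1006/3494 = 0.28792; RR = 0.35133
OR/RR = 0.27833 / 0.35133 = 0.79222
The outcome is not rare, so the OR lies further from 1 than the RR.

0.792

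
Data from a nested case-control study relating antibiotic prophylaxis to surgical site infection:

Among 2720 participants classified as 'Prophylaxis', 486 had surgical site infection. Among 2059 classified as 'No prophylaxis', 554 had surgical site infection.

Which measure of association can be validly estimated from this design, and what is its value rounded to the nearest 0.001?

0.591

From the description: a = 486, b = 2234, c = 554, d = 1505.
This is a nested case-control study: participants were sampled on outcome status, so risks in the source population cannot be estimated directly — relative risk is not valid here. The odds ratio is the appropriate measure.
OR = (a·d)/(b·c) = (486 × 1505) / (2234 × 554) = 731430 / 1237636 = 0.59099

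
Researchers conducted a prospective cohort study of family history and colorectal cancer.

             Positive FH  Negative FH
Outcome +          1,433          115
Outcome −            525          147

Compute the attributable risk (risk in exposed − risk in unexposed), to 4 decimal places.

0.2929

Reading the table with exposure as columns: a = 1433 (Positive FH, case), b = 525 (Positive FH, non-case), c = 115 (Negative FH, case), d = 147.
Risk in exposed = 1433/1958 = 0.731869; risk in unexposed = 115/262 = 0.438931.
Risk difference = 0.731869 − 0.438931 = 0.292938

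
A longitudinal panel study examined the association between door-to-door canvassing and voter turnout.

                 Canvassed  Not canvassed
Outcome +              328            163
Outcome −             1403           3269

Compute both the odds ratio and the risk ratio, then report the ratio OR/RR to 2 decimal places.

1.18

Reading the table with exposure as columns: a = 328 (Canvassed, case), b = 1403 (Canvassed, non-case), c = 163 (Not canvassed, case), d = 3269.
OR = (328·3269)/(1403·163) = 1072232/228689 = 4.68860
Risk in exposed = 328/1731 = 0.18949; risk in unexposed = 163/3432 = 0.04749; RR = 3.98967
OR/RR = 4.68860 / 3.98967 = 1.17519
The outcome is not rare, so the OR lies further from 1 than the RR.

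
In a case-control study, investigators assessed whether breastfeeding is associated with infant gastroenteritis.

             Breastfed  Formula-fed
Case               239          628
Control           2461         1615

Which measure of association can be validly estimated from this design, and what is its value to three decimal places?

Reading the table with exposure as columns: a = 239 (Breastfed, case), b = 2461 (Breastfed, non-case), c = 628 (Formula-fed, case), d = 1615.
This is a case-control study: participants were sampled on outcome status, so risks in the source population cannot be estimated directly — relative risk is not valid here. The odds ratio is the appropriate measure.
OR = (a·d)/(b·c) = (239 × 1615) / (2461 × 628) = 385985 / 1545508 = 0.24975

0.250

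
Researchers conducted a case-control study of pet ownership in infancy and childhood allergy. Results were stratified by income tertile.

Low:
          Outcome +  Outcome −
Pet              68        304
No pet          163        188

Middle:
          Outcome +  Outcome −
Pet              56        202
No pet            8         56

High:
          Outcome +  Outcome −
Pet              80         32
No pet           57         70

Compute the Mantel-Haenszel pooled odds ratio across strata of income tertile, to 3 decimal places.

0.626

OR_MH = Σ(aᵢdᵢ/nᵢ) / Σ(bᵢcᵢ/nᵢ), where nᵢ is the stratum total.
Stratum 1 (Low): n = 723; a·d/n = 68·188/723 = 17.6819; b·c/n = 304·163/723 = 68.5367
Stratum 2 (Middle): n = 322; a·d/n = 56·56/322 = 9.7391; b·c/n = 202·8/322 = 5.0186
Stratum 3 (High): n = 239; a·d/n = 80·70/239 = 23.4310; b·c/n = 32·57/239 = 7.6318
OR_MH = (17.6819 + 9.7391 + 23.4310) / (68.5367 + 5.0186 + 7.6318) = 50.8520 / 81.1871 = 0.62636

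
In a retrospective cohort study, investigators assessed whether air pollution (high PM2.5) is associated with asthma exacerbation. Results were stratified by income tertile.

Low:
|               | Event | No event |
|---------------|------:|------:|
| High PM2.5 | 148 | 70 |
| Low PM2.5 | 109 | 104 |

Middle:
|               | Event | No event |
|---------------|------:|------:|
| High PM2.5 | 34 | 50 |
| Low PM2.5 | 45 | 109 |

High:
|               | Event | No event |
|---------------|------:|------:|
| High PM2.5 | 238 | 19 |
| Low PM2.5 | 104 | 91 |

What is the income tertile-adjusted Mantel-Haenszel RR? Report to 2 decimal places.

1.52

RR_MH = Σ(aᵢ·n₀ᵢ/nᵢ) / Σ(cᵢ·n₁ᵢ/nᵢ), with n₁ᵢ = aᵢ+bᵢ (exposed), n₀ᵢ = cᵢ+dᵢ (unexposed), nᵢ = n₁ᵢ+n₀ᵢ.
Stratum 1 (Low): n₁ = 218, n₀ = 213, n = 431; a·n₀/n = 148·213/431 = 73.1415; c·n₁/n = 109·218/431 = 55.1323
Stratum 2 (Middle): n₁ = 84, n₀ = 154, n = 238; a·n₀/n = 34·154/238 = 22.0000; c·n₁/n = 45·84/238 = 15.8824
Stratum 3 (High): n₁ = 257, n₀ = 195, n = 452; a·n₀/n = 238·195/452 = 102.6770; c·n₁/n = 104·257/452 = 59.1327
RR_MH = (73.1415 + 22.0000 + 102.6770) / (55.1323 + 15.8824 + 59.1327) = 197.8185 / 130.1473 = 1.51996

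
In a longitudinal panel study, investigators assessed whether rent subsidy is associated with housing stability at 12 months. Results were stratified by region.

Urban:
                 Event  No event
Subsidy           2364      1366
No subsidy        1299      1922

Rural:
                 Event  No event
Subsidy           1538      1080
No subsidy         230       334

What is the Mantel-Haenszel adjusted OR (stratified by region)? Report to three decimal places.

2.445

OR_MH = Σ(aᵢdᵢ/nᵢ) / Σ(bᵢcᵢ/nᵢ), where nᵢ is the stratum total.
Stratum 1 (Urban): n = 6951; a·d/n = 2364·1922/6951 = 653.6625; b·c/n = 1366·1299/6951 = 255.2775
Stratum 2 (Rural): n = 3182; a·d/n = 1538·334/3182 = 161.4368; b·c/n = 1080·230/3182 = 78.0641
OR_MH = (653.6625 + 161.4368) / (255.2775 + 78.0641) = 815.0993 / 333.3416 = 2.44524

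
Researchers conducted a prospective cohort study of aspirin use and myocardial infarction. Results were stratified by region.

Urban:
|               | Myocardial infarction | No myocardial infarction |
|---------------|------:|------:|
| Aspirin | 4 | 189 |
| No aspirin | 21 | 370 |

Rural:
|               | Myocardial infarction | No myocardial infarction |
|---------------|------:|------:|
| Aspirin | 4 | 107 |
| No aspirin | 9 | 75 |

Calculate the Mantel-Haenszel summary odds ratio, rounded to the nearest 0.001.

OR_MH = Σ(aᵢdᵢ/nᵢ) / Σ(bᵢcᵢ/nᵢ), where nᵢ is the stratum total.
Stratum 1 (Urban): n = 584; a·d/n = 4·370/584 = 2.5342; b·c/n = 189·21/584 = 6.7962
Stratum 2 (Rural): n = 195; a·d/n = 4·75/195 = 1.5385; b·c/n = 107·9/195 = 4.9385
OR_MH = (2.5342 + 1.5385) / (6.7962 + 4.9385) = 4.0727 / 11.7347 = 0.34707

0.347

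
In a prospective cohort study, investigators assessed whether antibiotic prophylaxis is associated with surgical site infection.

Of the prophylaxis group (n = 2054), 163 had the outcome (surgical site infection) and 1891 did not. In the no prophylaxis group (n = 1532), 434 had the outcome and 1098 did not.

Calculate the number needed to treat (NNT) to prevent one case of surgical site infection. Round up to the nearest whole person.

5

Risk in treated group = 163/2054 = 0.07936; risk in control = 434/1532 = 0.28329.
Absolute risk reduction = 0.28329 − 0.07936 = 0.20393
NNT = 1 / ARR = 1 / 0.20393 = 4.904 → round up → 5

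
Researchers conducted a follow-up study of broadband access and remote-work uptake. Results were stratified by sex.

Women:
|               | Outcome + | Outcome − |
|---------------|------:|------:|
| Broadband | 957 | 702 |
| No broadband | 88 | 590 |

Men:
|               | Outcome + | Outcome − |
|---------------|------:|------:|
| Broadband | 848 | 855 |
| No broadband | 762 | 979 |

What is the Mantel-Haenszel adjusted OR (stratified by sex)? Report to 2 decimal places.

2.24

OR_MH = Σ(aᵢdᵢ/nᵢ) / Σ(bᵢcᵢ/nᵢ), where nᵢ is the stratum total.
Stratum 1 (Women): n = 2337; a·d/n = 957·590/2337 = 241.6046; b·c/n = 702·88/2337 = 26.4339
Stratum 2 (Men): n = 3444; a·d/n = 848·979/3444 = 241.0546; b·c/n = 855·762/3444 = 189.1725
OR_MH = (241.6046 + 241.0546) / (26.4339 + 189.1725) = 482.6592 / 215.6064 = 2.23861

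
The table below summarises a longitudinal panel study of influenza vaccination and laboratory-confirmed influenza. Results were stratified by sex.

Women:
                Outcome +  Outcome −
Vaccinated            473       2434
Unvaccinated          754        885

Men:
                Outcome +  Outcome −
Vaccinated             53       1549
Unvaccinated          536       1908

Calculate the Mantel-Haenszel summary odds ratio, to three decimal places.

OR_MH = Σ(aᵢdᵢ/nᵢ) / Σ(bᵢcᵢ/nᵢ), where nᵢ is the stratum total.
Stratum 1 (Women): n = 4546; a·d/n = 473·885/4546 = 92.0821; b·c/n = 2434·754/4546 = 403.7035
Stratum 2 (Men): n = 4046; a·d/n = 53·1908/4046 = 24.9936; b·c/n = 1549·536/4046 = 205.2061
OR_MH = (92.0821 + 24.9936) / (403.7035 + 205.2061) = 117.0756 / 608.9096 = 0.19227

0.192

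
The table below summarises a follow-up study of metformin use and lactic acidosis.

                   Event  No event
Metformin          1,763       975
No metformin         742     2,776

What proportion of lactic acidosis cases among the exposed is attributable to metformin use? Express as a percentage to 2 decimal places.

Cells: a = 1763, b = 975, c = 742, d = 2776.
Risk in exposed = 1763/2738 = 0.64390; risk in unexposed = 742/3518 = 0.21092.
RR = 0.64390/0.21092 = 3.05289
AR% = (RR − 1)/RR × 100 = (3.05289 − 1)/3.05289 × 100 = 67.2441%

67.24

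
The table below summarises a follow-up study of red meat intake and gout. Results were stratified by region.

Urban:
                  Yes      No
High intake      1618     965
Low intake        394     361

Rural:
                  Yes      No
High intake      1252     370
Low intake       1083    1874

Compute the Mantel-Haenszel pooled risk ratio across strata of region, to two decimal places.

RR_MH = Σ(aᵢ·n₀ᵢ/nᵢ) / Σ(cᵢ·n₁ᵢ/nᵢ), with n₁ᵢ = aᵢ+bᵢ (exposed), n₀ᵢ = cᵢ+dᵢ (unexposed), nᵢ = n₁ᵢ+n₀ᵢ.
Stratum 1 (Urban): n₁ = 2583, n₀ = 755, n = 3338; a·n₀/n = 1618·755/3338 = 365.9646; c·n₁/n = 394·2583/3338 = 304.8838
Stratum 2 (Rural): n₁ = 1622, n₀ = 2957, n = 4579; a·n₀/n = 1252·2957/4579 = 808.5093; c·n₁/n = 1083·1622/4579 = 383.6266
RR_MH = (365.9646 + 808.5093) / (304.8838 + 383.6266) = 1174.4739 / 688.5103 = 1.70582

1.71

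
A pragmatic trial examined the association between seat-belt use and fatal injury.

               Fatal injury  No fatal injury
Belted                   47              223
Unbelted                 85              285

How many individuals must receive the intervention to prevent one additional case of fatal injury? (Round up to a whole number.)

Risk in treated group = 47/270 = 0.17407; risk in control = 85/370 = 0.22973.
Absolute risk reduction = 0.22973 − 0.17407 = 0.05566
NNT = 1 / ARR = 1 / 0.05566 = 17.968 → round up → 18

18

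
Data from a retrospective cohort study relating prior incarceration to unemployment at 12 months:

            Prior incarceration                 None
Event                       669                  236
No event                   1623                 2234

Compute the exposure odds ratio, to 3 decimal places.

Reading the table with exposure as columns: a = 669 (Prior incarceration, case), b = 1623 (Prior incarceration, non-case), c = 236 (None, case), d = 2234.
OR = (a·d)/(b·c) = (669 × 2234) / (1623 × 236) = 1494546 / 383028 = 3.90192
The odds of unemployment at 12 months are about 3.90 times as high in the prior incarceration group.

3.902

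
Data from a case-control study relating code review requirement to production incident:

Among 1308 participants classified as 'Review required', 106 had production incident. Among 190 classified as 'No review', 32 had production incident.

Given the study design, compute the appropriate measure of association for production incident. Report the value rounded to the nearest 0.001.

From the description: a = 106, b = 1202, c = 32, d = 158.
This is a case-control study: participants were sampled on outcome status, so risks in the source population cannot be estimated directly — relative risk is not valid here. The odds ratio is the appropriate measure.
OR = (a·d)/(b·c) = (106 × 158) / (1202 × 32) = 16748 / 38464 = 0.43542

0.435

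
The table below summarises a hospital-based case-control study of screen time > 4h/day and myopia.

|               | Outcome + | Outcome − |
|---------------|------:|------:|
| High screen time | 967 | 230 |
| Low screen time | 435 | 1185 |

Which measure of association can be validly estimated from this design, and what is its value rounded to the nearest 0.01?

11.45

Cells: a = 967, b = 230, c = 435, d = 1185.
This is a hospital-based case-control study: participants were sampled on outcome status, so risks in the source population cannot be estimated directly — relative risk is not valid here. The odds ratio is the appropriate measure.
OR = (a·d)/(b·c) = (967 × 1185) / (230 × 435) = 1145895 / 100050 = 11.45322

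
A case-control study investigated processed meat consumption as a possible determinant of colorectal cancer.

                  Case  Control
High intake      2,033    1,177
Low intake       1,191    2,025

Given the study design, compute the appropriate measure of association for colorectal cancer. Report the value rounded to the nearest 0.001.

Cells: a = 2033, b = 1177, c = 1191, d = 2025.
This is a case-control study: participants were sampled on outcome status, so risks in the source population cannot be estimated directly — relative risk is not valid here. The odds ratio is the appropriate measure.
OR = (a·d)/(b·c) = (2033 × 2025) / (1177 × 1191) = 4116825 / 1401807 = 2.93680

2.937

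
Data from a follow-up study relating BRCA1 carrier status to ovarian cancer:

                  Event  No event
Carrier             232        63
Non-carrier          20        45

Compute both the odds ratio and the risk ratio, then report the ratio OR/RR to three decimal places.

Cells: a = 232, b = 63, c = 20, d = 45.
OR = (232·45)/(63·20) = 10440/1260 = 8.28571
Risk in exposed = 232/295 = 0.78644; risk in unexposed = 20/65 = 0.30769; RR = 2.55593
OR/RR = 8.28571 / 2.55593 = 3.24176
The outcome is not rare, so the OR lies further from 1 than the RR.

3.242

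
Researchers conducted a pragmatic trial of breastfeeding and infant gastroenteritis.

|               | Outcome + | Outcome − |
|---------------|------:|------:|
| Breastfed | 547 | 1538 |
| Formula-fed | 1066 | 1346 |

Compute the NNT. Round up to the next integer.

Risk in treated group = 547/2085 = 0.26235; risk in control = 1066/2412 = 0.44196.
Absolute risk reduction = 0.44196 − 0.26235 = 0.17961
NNT = 1 / ARR = 1 / 0.17961 = 5.568 → round up → 6

6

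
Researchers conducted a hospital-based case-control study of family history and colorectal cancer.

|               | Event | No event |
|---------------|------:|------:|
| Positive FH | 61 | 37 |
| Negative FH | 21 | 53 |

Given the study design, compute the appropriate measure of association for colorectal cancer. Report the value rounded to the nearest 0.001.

4.161

Cells: a = 61, b = 37, c = 21, d = 53.
This is a hospital-based case-control study: participants were sampled on outcome status, so risks in the source population cannot be estimated directly — relative risk is not valid here. The odds ratio is the appropriate measure.
OR = (a·d)/(b·c) = (61 × 53) / (37 × 21) = 3233 / 777 = 4.16088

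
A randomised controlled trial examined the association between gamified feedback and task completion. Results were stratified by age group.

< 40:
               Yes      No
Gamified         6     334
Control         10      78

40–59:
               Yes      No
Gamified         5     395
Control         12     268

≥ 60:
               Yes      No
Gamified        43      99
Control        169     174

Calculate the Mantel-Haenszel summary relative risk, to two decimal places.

0.52

RR_MH = Σ(aᵢ·n₀ᵢ/nᵢ) / Σ(cᵢ·n₁ᵢ/nᵢ), with n₁ᵢ = aᵢ+bᵢ (exposed), n₀ᵢ = cᵢ+dᵢ (unexposed), nᵢ = n₁ᵢ+n₀ᵢ.
Stratum 1 (< 40): n₁ = 340, n₀ = 88, n = 428; a·n₀/n = 6·88/428 = 1.2336; c·n₁/n = 10·340/428 = 7.9439
Stratum 2 (40–59): n₁ = 400, n₀ = 280, n = 680; a·n₀/n = 5·280/680 = 2.0588; c·n₁/n = 12·400/680 = 7.0588
Stratum 3 (≥ 60): n₁ = 142, n₀ = 343, n = 485; a·n₀/n = 43·343/485 = 30.4103; c·n₁/n = 169·142/485 = 49.4804
RR_MH = (1.2336 + 2.0588 + 30.4103) / (7.9439 + 7.0588 + 49.4804) = 33.7028 / 64.4832 = 0.52266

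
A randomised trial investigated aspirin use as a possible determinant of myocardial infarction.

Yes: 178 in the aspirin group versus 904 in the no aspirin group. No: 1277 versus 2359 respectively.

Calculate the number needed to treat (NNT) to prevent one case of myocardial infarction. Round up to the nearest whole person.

7

Risk in treated group = 178/1455 = 0.12234; risk in control = 904/3263 = 0.27705.
Absolute risk reduction = 0.27705 − 0.12234 = 0.15471
NNT = 1 / ARR = 1 / 0.15471 = 6.464 → round up → 7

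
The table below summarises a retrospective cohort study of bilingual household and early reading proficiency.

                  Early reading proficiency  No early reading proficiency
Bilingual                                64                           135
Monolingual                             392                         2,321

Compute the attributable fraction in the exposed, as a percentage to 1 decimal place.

Cells: a = 64, b = 135, c = 392, d = 2321.
Risk in exposed = 64/199 = 0.32161; risk in unexposed = 392/2713 = 0.14449.
RR = 0.32161/0.14449 = 2.22582
AR% = (RR − 1)/RR × 100 = (2.22582 − 1)/2.22582 × 100 = 55.0728%

55.1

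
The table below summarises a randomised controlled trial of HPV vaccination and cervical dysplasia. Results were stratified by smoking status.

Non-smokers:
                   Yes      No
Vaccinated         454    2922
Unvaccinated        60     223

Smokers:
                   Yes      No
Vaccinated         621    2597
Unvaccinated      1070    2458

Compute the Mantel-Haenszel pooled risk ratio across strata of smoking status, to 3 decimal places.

RR_MH = Σ(aᵢ·n₀ᵢ/nᵢ) / Σ(cᵢ·n₁ᵢ/nᵢ), with n₁ᵢ = aᵢ+bᵢ (exposed), n₀ᵢ = cᵢ+dᵢ (unexposed), nᵢ = n₁ᵢ+n₀ᵢ.
Stratum 1 (Non-smokers): n₁ = 3376, n₀ = 283, n = 3659; a·n₀/n = 454·283/3659 = 35.1140; c·n₁/n = 60·3376/3659 = 55.3594
Stratum 2 (Smokers): n₁ = 3218, n₀ = 3528, n = 6746; a·n₀/n = 621·3528/6746 = 324.7685; c·n₁/n = 1070·3218/6746 = 510.4151
RR_MH = (35.1140 + 324.7685) / (55.3594 + 510.4151) = 359.8824 / 565.7744 = 0.63609

0.636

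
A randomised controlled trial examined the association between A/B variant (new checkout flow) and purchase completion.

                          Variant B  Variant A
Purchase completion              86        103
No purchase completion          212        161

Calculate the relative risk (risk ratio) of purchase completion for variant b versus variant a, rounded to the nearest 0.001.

0.740

Reading the table with exposure as columns: a = 86 (Variant B, case), b = 212 (Variant B, non-case), c = 103 (Variant A, case), d = 161.
Risk in exposed = 86/298 = 0.28859; risk in unexposed = 103/264 = 0.39015.
RR = 0.28859 / 0.39015 = 0.73969
The risk is 26% lower among the exposed than among the unexposed.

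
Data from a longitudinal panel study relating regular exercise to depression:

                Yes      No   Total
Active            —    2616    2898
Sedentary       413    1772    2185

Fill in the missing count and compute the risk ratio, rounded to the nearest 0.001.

The missing cell is in the exposed row: 2898 − 2616 = 282.
So a = 282, b = 2616, c = 413, d = 1772.
RR = [a/(a+b)] / [c/(c+d)] = (282/2898) / (413/2185) = 0.09731/0.18902 = 0.51482

0.515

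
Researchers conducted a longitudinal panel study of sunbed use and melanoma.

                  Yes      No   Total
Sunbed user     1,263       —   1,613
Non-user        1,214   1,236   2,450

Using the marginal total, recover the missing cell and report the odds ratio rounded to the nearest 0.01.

The missing cell is in the exposed row: 1613 − 1263 = 350.
So a = 1263, b = 350, c = 1214, d = 1236.
OR = (a·d)/(b·c) = (1263 × 1236) / (350 × 1214) = 1561068 / 424900 = 3.67397

3.67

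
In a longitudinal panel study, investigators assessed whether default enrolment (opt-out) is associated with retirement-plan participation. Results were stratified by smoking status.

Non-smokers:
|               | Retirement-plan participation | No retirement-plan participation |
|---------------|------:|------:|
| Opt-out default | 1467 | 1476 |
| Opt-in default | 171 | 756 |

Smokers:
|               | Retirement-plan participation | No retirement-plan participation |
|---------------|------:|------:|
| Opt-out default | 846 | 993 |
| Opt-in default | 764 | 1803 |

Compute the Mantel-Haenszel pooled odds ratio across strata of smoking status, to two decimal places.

OR_MH = Σ(aᵢdᵢ/nᵢ) / Σ(bᵢcᵢ/nᵢ), where nᵢ is the stratum total.
Stratum 1 (Non-smokers): n = 3870; a·d/n = 1467·756/3870 = 286.5767; b·c/n = 1476·171/3870 = 65.2186
Stratum 2 (Smokers): n = 4406; a·d/n = 846·1803/4406 = 346.1956; b·c/n = 993·764/4406 = 172.1861
OR_MH = (286.5767 + 346.1956) / (65.2186 + 172.1861) = 632.7724 / 237.4047 = 2.66537

2.67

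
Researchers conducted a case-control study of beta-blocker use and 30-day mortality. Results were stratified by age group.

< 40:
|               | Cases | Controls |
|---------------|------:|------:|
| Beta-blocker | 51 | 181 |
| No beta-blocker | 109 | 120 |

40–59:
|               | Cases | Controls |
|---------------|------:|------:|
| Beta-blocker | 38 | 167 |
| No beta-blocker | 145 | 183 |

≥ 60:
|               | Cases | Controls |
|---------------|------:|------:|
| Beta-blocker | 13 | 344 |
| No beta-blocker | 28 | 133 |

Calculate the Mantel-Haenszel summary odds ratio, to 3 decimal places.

OR_MH = Σ(aᵢdᵢ/nᵢ) / Σ(bᵢcᵢ/nᵢ), where nᵢ is the stratum total.
Stratum 1 (< 40): n = 461; a·d/n = 51·120/461 = 13.2755; b·c/n = 181·109/461 = 42.7961
Stratum 2 (40–59): n = 533; a·d/n = 38·183/533 = 13.0469; b·c/n = 167·145/533 = 45.4315
Stratum 3 (≥ 60): n = 518; a·d/n = 13·133/518 = 3.3378; b·c/n = 344·28/518 = 18.5946
OR_MH = (13.2755 + 13.0469 + 3.3378) / (42.7961 + 45.4315 + 18.5946) = 29.6602 / 106.8222 = 0.27766

0.278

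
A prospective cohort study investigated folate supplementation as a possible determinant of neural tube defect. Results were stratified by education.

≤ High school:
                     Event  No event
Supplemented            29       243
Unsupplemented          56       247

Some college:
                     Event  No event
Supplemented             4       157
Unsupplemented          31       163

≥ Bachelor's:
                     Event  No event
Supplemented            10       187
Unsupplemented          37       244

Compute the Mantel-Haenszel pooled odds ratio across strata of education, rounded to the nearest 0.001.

OR_MH = Σ(aᵢdᵢ/nᵢ) / Σ(bᵢcᵢ/nᵢ), where nᵢ is the stratum total.
Stratum 1 (≤ High school): n = 575; a·d/n = 29·247/575 = 12.4574; b·c/n = 243·56/575 = 23.6661
Stratum 2 (Some college): n = 355; a·d/n = 4·163/355 = 1.8366; b·c/n = 157·31/355 = 13.7099
Stratum 3 (≥ Bachelor's): n = 478; a·d/n = 10·244/478 = 5.1046; b·c/n = 187·37/478 = 14.4749
OR_MH = (12.4574 + 1.8366 + 5.1046) / (23.6661 + 13.7099 + 14.4749) = 19.3986 / 51.8508 = 0.37412

0.374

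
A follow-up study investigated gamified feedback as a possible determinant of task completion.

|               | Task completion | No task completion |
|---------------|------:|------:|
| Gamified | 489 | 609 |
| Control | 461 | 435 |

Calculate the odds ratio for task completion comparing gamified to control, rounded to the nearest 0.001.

Cells: a = 489, b = 609, c = 461, d = 435.
OR = (a·d)/(b·c) = (489 × 435) / (609 × 461) = 212715 / 280749 = 0.75767
Exposure is associated with lower odds of task completion (OR = 0.76 < 1).

0.758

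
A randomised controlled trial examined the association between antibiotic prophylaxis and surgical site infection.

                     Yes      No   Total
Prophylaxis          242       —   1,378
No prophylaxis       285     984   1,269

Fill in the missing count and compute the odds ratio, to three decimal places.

The missing cell is in the exposed row: 1378 − 242 = 1136.
So a = 242, b = 1136, c = 285, d = 984.
OR = (a·d)/(b·c) = (242 × 984) / (1136 × 285) = 238128 / 323760 = 0.73551

0.736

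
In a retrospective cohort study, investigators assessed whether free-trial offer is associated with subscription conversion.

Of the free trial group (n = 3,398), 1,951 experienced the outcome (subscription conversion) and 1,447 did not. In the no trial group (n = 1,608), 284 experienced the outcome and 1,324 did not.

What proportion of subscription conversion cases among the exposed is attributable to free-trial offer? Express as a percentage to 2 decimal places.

From the description: a = 1951, b = 1447, c = 284, d = 1324.
Risk in exposed = 1951/3398 = 0.57416; risk in unexposed = 284/1608 = 0.17662.
RR = 0.57416/0.17662 = 3.25088
AR% = (RR − 1)/RR × 100 = (3.25088 − 1)/3.25088 × 100 = 69.2391%

69.24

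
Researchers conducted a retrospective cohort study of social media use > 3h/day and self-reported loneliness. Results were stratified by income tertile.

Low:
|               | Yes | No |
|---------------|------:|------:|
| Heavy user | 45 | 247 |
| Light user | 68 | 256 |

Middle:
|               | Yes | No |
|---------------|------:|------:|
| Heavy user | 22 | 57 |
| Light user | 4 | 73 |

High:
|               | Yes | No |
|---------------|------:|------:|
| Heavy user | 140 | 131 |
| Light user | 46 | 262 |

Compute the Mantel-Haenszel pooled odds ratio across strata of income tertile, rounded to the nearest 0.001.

OR_MH = Σ(aᵢdᵢ/nᵢ) / Σ(bᵢcᵢ/nᵢ), where nᵢ is the stratum total.
Stratum 1 (Low): n = 616; a·d/n = 45·256/616 = 18.7013; b·c/n = 247·68/616 = 27.2662
Stratum 2 (Middle): n = 156; a·d/n = 22·73/156 = 10.2949; b·c/n = 57·4/156 = 1.4615
Stratum 3 (High): n = 579; a·d/n = 140·262/579 = 63.3506; b·c/n = 131·46/579 = 10.4076
OR_MH = (18.7013 + 10.2949 + 63.3506) / (27.2662 + 1.4615 + 10.4076) = 92.3468 / 39.1354 = 2.35968

2.360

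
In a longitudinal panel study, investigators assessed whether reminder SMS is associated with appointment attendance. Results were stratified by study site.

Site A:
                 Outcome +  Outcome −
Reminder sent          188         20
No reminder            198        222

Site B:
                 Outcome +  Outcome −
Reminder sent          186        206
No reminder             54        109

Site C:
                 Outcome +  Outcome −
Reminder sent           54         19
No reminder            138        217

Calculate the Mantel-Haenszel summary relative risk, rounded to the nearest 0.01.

RR_MH = Σ(aᵢ·n₀ᵢ/nᵢ) / Σ(cᵢ·n₁ᵢ/nᵢ), with n₁ᵢ = aᵢ+bᵢ (exposed), n₀ᵢ = cᵢ+dᵢ (unexposed), nᵢ = n₁ᵢ+n₀ᵢ.
Stratum 1 (Site A): n₁ = 208, n₀ = 420, n = 628; a·n₀/n = 188·420/628 = 125.7325; c·n₁/n = 198·208/628 = 65.5796
Stratum 2 (Site B): n₁ = 392, n₀ = 163, n = 555; a·n₀/n = 186·163/555 = 54.6270; c·n₁/n = 54·392/555 = 38.1405
Stratum 3 (Site C): n₁ = 73, n₀ = 355, n = 428; a·n₀/n = 54·355/428 = 44.7897; c·n₁/n = 138·73/428 = 23.5374
RR_MH = (125.7325 + 54.6270 + 44.7897) / (65.5796 + 38.1405 + 23.5374) = 225.1492 / 127.2575 = 1.76924

1.77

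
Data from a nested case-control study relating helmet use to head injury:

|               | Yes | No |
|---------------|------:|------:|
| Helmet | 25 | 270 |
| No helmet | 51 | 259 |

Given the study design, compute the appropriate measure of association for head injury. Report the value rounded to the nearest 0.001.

Cells: a = 25, b = 270, c = 51, d = 259.
This is a nested case-control study: participants were sampled on outcome status, so risks in the source population cannot be estimated directly — relative risk is not valid here. The odds ratio is the appropriate measure.
OR = (a·d)/(b·c) = (25 × 259) / (270 × 51) = 6475 / 13770 = 0.47023

0.470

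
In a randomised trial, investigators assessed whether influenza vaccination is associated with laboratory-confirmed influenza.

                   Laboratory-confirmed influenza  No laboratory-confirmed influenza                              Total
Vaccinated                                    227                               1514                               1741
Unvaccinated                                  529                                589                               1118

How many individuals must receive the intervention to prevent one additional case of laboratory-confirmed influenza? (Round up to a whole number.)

3

Risk in treated group = 227/1741 = 0.13038; risk in control = 529/1118 = 0.47317.
Absolute risk reduction = 0.47317 − 0.13038 = 0.34278
NNT = 1 / ARR = 1 / 0.34278 = 2.917 → round up → 3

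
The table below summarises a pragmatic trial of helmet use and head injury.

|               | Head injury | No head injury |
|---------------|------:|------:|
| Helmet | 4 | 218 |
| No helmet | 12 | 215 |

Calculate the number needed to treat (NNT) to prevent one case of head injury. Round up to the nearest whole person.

Risk in treated group = 4/222 = 0.01802; risk in control = 12/227 = 0.05286.
Absolute risk reduction = 0.05286 − 0.01802 = 0.03485
NNT = 1 / ARR = 1 / 0.03485 = 28.698 → round up → 29

29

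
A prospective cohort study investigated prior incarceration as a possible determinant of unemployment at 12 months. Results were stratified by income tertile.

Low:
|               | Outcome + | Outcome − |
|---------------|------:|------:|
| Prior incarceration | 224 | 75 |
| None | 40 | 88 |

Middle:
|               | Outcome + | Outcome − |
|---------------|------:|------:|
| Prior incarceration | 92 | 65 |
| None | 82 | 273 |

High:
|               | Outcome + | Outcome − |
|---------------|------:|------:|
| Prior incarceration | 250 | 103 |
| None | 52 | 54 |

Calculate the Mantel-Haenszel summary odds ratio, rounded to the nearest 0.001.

4.282

OR_MH = Σ(aᵢdᵢ/nᵢ) / Σ(bᵢcᵢ/nᵢ), where nᵢ is the stratum total.
Stratum 1 (Low): n = 427; a·d/n = 224·88/427 = 46.1639; b·c/n = 75·40/427 = 7.0258
Stratum 2 (Middle): n = 512; a·d/n = 92·273/512 = 49.0547; b·c/n = 65·82/512 = 10.4102
Stratum 3 (High): n = 459; a·d/n = 250·54/459 = 29.4118; b·c/n = 103·52/459 = 11.6688
OR_MH = (46.1639 + 49.0547 + 29.4118) / (7.0258 + 10.4102 + 11.6688) = 124.6304 / 29.1048 = 4.28213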